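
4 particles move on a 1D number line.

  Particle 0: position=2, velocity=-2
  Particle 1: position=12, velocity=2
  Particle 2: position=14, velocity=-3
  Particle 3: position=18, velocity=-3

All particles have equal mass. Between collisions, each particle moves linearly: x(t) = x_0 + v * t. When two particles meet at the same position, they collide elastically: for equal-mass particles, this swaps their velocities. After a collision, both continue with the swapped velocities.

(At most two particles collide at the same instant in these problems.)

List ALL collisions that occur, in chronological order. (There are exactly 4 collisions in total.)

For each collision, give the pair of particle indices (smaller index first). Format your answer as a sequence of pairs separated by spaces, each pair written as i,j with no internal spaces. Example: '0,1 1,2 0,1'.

Answer: 1,2 2,3 0,1 1,2

Derivation:
Collision at t=2/5: particles 1 and 2 swap velocities; positions: p0=6/5 p1=64/5 p2=64/5 p3=84/5; velocities now: v0=-2 v1=-3 v2=2 v3=-3
Collision at t=6/5: particles 2 and 3 swap velocities; positions: p0=-2/5 p1=52/5 p2=72/5 p3=72/5; velocities now: v0=-2 v1=-3 v2=-3 v3=2
Collision at t=12: particles 0 and 1 swap velocities; positions: p0=-22 p1=-22 p2=-18 p3=36; velocities now: v0=-3 v1=-2 v2=-3 v3=2
Collision at t=16: particles 1 and 2 swap velocities; positions: p0=-34 p1=-30 p2=-30 p3=44; velocities now: v0=-3 v1=-3 v2=-2 v3=2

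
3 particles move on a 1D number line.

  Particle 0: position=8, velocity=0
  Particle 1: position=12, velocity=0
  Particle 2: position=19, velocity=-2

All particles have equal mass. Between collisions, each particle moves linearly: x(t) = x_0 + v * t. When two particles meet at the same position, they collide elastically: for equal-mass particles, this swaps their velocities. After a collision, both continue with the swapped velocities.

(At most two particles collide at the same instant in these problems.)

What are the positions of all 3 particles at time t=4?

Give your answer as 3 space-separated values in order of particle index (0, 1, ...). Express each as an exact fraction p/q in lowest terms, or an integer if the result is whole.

Collision at t=7/2: particles 1 and 2 swap velocities; positions: p0=8 p1=12 p2=12; velocities now: v0=0 v1=-2 v2=0
Advance to t=4 (no further collisions before then); velocities: v0=0 v1=-2 v2=0; positions = 8 11 12

Answer: 8 11 12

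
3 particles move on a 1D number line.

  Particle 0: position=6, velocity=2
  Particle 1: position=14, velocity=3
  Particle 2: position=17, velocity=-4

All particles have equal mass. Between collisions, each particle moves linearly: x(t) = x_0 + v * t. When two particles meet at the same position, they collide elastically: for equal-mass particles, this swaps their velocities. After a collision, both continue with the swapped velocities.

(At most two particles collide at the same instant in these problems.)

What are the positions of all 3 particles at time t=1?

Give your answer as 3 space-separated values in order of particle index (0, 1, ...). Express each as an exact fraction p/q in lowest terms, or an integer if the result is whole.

Collision at t=3/7: particles 1 and 2 swap velocities; positions: p0=48/7 p1=107/7 p2=107/7; velocities now: v0=2 v1=-4 v2=3
Advance to t=1 (no further collisions before then); velocities: v0=2 v1=-4 v2=3; positions = 8 13 17

Answer: 8 13 17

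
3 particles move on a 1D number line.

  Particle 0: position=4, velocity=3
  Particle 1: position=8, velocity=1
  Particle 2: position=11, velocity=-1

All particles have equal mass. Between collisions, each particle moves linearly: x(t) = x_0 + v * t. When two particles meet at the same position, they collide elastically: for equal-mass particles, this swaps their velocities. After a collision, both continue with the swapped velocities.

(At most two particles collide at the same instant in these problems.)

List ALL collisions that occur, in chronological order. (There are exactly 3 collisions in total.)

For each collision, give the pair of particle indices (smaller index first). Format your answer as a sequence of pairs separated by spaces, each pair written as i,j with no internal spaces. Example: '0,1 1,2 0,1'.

Answer: 1,2 0,1 1,2

Derivation:
Collision at t=3/2: particles 1 and 2 swap velocities; positions: p0=17/2 p1=19/2 p2=19/2; velocities now: v0=3 v1=-1 v2=1
Collision at t=7/4: particles 0 and 1 swap velocities; positions: p0=37/4 p1=37/4 p2=39/4; velocities now: v0=-1 v1=3 v2=1
Collision at t=2: particles 1 and 2 swap velocities; positions: p0=9 p1=10 p2=10; velocities now: v0=-1 v1=1 v2=3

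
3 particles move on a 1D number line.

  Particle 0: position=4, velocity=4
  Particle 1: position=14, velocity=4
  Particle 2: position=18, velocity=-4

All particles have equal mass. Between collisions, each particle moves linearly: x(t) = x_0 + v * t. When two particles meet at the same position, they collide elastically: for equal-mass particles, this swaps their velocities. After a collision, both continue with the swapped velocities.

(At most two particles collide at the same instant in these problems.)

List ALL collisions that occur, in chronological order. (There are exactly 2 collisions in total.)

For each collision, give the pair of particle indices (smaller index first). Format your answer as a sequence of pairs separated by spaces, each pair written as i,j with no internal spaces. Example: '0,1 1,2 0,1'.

Collision at t=1/2: particles 1 and 2 swap velocities; positions: p0=6 p1=16 p2=16; velocities now: v0=4 v1=-4 v2=4
Collision at t=7/4: particles 0 and 1 swap velocities; positions: p0=11 p1=11 p2=21; velocities now: v0=-4 v1=4 v2=4

Answer: 1,2 0,1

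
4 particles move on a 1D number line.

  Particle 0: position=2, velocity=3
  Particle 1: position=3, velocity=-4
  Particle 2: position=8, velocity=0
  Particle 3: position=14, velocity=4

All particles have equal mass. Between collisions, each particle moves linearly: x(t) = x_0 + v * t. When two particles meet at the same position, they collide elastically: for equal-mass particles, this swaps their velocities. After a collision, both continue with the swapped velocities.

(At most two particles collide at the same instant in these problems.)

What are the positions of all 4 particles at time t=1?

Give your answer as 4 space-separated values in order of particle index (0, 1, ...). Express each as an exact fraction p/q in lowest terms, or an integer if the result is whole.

Answer: -1 5 8 18

Derivation:
Collision at t=1/7: particles 0 and 1 swap velocities; positions: p0=17/7 p1=17/7 p2=8 p3=102/7; velocities now: v0=-4 v1=3 v2=0 v3=4
Advance to t=1 (no further collisions before then); velocities: v0=-4 v1=3 v2=0 v3=4; positions = -1 5 8 18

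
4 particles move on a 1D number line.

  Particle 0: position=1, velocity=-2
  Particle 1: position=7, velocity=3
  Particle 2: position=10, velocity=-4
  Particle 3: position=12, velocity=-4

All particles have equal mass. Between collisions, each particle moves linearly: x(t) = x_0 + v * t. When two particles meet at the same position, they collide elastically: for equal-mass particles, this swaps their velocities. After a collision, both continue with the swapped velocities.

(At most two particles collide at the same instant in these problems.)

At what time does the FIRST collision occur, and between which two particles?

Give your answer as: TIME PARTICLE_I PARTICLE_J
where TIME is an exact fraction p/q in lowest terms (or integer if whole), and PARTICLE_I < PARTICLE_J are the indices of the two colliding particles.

Answer: 3/7 1 2

Derivation:
Pair (0,1): pos 1,7 vel -2,3 -> not approaching (rel speed -5 <= 0)
Pair (1,2): pos 7,10 vel 3,-4 -> gap=3, closing at 7/unit, collide at t=3/7
Pair (2,3): pos 10,12 vel -4,-4 -> not approaching (rel speed 0 <= 0)
Earliest collision: t=3/7 between 1 and 2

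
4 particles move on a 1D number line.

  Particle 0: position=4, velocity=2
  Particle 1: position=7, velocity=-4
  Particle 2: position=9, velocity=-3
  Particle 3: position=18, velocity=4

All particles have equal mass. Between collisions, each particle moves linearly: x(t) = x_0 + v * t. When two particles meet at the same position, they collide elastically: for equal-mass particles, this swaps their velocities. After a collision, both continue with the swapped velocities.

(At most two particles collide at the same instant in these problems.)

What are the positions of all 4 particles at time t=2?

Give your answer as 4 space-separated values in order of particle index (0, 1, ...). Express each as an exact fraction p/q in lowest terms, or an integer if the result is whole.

Collision at t=1/2: particles 0 and 1 swap velocities; positions: p0=5 p1=5 p2=15/2 p3=20; velocities now: v0=-4 v1=2 v2=-3 v3=4
Collision at t=1: particles 1 and 2 swap velocities; positions: p0=3 p1=6 p2=6 p3=22; velocities now: v0=-4 v1=-3 v2=2 v3=4
Advance to t=2 (no further collisions before then); velocities: v0=-4 v1=-3 v2=2 v3=4; positions = -1 3 8 26

Answer: -1 3 8 26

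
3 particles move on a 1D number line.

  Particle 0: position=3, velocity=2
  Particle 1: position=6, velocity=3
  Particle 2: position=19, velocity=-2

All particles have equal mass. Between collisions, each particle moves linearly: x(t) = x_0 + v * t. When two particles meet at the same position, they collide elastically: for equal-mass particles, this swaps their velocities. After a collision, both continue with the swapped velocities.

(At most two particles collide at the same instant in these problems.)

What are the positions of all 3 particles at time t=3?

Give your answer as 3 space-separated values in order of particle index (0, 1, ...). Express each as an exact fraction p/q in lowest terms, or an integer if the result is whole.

Collision at t=13/5: particles 1 and 2 swap velocities; positions: p0=41/5 p1=69/5 p2=69/5; velocities now: v0=2 v1=-2 v2=3
Advance to t=3 (no further collisions before then); velocities: v0=2 v1=-2 v2=3; positions = 9 13 15

Answer: 9 13 15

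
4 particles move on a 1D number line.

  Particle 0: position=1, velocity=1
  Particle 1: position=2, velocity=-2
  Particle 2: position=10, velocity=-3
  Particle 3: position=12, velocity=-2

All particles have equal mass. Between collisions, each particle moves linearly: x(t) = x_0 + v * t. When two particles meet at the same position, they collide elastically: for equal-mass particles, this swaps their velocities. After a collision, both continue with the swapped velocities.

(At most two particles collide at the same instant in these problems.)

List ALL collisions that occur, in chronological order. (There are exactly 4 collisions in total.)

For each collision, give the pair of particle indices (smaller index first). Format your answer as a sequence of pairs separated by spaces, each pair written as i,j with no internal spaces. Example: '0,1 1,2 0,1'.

Answer: 0,1 1,2 2,3 0,1

Derivation:
Collision at t=1/3: particles 0 and 1 swap velocities; positions: p0=4/3 p1=4/3 p2=9 p3=34/3; velocities now: v0=-2 v1=1 v2=-3 v3=-2
Collision at t=9/4: particles 1 and 2 swap velocities; positions: p0=-5/2 p1=13/4 p2=13/4 p3=15/2; velocities now: v0=-2 v1=-3 v2=1 v3=-2
Collision at t=11/3: particles 2 and 3 swap velocities; positions: p0=-16/3 p1=-1 p2=14/3 p3=14/3; velocities now: v0=-2 v1=-3 v2=-2 v3=1
Collision at t=8: particles 0 and 1 swap velocities; positions: p0=-14 p1=-14 p2=-4 p3=9; velocities now: v0=-3 v1=-2 v2=-2 v3=1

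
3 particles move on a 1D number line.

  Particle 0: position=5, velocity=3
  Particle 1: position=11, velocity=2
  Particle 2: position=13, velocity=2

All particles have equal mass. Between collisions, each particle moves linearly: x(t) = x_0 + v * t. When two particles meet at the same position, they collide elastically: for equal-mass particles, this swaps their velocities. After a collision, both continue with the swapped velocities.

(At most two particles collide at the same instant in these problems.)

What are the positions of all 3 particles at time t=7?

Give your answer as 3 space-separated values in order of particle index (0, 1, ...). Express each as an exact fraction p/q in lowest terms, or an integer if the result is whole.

Collision at t=6: particles 0 and 1 swap velocities; positions: p0=23 p1=23 p2=25; velocities now: v0=2 v1=3 v2=2
Advance to t=7 (no further collisions before then); velocities: v0=2 v1=3 v2=2; positions = 25 26 27

Answer: 25 26 27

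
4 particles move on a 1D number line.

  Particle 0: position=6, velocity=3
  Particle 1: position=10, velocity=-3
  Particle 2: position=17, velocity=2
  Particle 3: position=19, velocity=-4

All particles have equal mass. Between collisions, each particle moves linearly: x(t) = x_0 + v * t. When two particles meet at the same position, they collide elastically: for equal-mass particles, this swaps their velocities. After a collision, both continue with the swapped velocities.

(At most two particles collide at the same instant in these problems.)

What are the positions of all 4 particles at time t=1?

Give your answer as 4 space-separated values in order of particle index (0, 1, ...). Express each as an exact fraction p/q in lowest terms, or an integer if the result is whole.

Collision at t=1/3: particles 2 and 3 swap velocities; positions: p0=7 p1=9 p2=53/3 p3=53/3; velocities now: v0=3 v1=-3 v2=-4 v3=2
Collision at t=2/3: particles 0 and 1 swap velocities; positions: p0=8 p1=8 p2=49/3 p3=55/3; velocities now: v0=-3 v1=3 v2=-4 v3=2
Advance to t=1 (no further collisions before then); velocities: v0=-3 v1=3 v2=-4 v3=2; positions = 7 9 15 19

Answer: 7 9 15 19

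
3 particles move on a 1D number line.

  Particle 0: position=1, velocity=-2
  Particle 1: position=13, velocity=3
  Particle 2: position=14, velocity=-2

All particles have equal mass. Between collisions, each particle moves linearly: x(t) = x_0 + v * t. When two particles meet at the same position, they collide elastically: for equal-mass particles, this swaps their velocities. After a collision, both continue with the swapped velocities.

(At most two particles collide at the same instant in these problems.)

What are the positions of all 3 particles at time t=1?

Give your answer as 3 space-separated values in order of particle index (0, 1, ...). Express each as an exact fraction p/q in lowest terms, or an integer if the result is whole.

Answer: -1 12 16

Derivation:
Collision at t=1/5: particles 1 and 2 swap velocities; positions: p0=3/5 p1=68/5 p2=68/5; velocities now: v0=-2 v1=-2 v2=3
Advance to t=1 (no further collisions before then); velocities: v0=-2 v1=-2 v2=3; positions = -1 12 16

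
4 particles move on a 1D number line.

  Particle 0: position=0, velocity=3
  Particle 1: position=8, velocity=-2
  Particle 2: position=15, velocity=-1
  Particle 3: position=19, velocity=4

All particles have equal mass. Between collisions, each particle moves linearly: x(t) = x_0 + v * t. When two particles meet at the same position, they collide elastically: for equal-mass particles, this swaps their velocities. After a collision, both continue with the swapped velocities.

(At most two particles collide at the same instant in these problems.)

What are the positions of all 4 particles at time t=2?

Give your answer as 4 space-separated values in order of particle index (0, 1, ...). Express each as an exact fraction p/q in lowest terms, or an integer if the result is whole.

Answer: 4 6 13 27

Derivation:
Collision at t=8/5: particles 0 and 1 swap velocities; positions: p0=24/5 p1=24/5 p2=67/5 p3=127/5; velocities now: v0=-2 v1=3 v2=-1 v3=4
Advance to t=2 (no further collisions before then); velocities: v0=-2 v1=3 v2=-1 v3=4; positions = 4 6 13 27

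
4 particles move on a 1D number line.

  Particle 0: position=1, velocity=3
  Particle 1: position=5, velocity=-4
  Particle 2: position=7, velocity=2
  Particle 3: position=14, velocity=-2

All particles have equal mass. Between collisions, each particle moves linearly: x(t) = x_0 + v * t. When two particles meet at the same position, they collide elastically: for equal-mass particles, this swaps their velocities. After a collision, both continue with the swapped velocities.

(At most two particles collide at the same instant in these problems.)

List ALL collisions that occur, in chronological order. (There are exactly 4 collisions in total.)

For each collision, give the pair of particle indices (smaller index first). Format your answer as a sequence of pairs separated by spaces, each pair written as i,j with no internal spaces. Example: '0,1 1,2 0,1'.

Collision at t=4/7: particles 0 and 1 swap velocities; positions: p0=19/7 p1=19/7 p2=57/7 p3=90/7; velocities now: v0=-4 v1=3 v2=2 v3=-2
Collision at t=7/4: particles 2 and 3 swap velocities; positions: p0=-2 p1=25/4 p2=21/2 p3=21/2; velocities now: v0=-4 v1=3 v2=-2 v3=2
Collision at t=13/5: particles 1 and 2 swap velocities; positions: p0=-27/5 p1=44/5 p2=44/5 p3=61/5; velocities now: v0=-4 v1=-2 v2=3 v3=2
Collision at t=6: particles 2 and 3 swap velocities; positions: p0=-19 p1=2 p2=19 p3=19; velocities now: v0=-4 v1=-2 v2=2 v3=3

Answer: 0,1 2,3 1,2 2,3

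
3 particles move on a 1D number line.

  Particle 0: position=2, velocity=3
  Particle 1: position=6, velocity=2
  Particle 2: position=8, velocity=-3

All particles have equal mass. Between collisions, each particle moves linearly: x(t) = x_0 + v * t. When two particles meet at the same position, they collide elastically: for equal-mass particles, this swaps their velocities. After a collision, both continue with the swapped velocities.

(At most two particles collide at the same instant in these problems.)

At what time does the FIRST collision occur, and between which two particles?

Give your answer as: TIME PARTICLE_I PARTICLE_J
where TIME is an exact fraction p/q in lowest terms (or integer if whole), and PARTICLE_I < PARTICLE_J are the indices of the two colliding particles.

Pair (0,1): pos 2,6 vel 3,2 -> gap=4, closing at 1/unit, collide at t=4
Pair (1,2): pos 6,8 vel 2,-3 -> gap=2, closing at 5/unit, collide at t=2/5
Earliest collision: t=2/5 between 1 and 2

Answer: 2/5 1 2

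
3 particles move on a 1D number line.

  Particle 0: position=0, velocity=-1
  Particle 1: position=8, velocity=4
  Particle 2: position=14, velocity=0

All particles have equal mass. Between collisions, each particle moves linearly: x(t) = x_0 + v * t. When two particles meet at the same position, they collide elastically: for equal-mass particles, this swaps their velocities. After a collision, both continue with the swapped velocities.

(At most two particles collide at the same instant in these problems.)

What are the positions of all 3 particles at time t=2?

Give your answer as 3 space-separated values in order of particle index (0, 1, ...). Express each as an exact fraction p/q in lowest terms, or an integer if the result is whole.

Answer: -2 14 16

Derivation:
Collision at t=3/2: particles 1 and 2 swap velocities; positions: p0=-3/2 p1=14 p2=14; velocities now: v0=-1 v1=0 v2=4
Advance to t=2 (no further collisions before then); velocities: v0=-1 v1=0 v2=4; positions = -2 14 16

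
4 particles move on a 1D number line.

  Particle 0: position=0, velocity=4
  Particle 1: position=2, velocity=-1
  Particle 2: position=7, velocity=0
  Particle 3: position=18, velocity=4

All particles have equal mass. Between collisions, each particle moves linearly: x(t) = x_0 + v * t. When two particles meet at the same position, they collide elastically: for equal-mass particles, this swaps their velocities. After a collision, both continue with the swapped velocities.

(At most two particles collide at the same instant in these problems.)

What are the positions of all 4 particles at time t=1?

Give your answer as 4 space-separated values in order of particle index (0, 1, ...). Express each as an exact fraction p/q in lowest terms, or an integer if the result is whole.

Collision at t=2/5: particles 0 and 1 swap velocities; positions: p0=8/5 p1=8/5 p2=7 p3=98/5; velocities now: v0=-1 v1=4 v2=0 v3=4
Advance to t=1 (no further collisions before then); velocities: v0=-1 v1=4 v2=0 v3=4; positions = 1 4 7 22

Answer: 1 4 7 22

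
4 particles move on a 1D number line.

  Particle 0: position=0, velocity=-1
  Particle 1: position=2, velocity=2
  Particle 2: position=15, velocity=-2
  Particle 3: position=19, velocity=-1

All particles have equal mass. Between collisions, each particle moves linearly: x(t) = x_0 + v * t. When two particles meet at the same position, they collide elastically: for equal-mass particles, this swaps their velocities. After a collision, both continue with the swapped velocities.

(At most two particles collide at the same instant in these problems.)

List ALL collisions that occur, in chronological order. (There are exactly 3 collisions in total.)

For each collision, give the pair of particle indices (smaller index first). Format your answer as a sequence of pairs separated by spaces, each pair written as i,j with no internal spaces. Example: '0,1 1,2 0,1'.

Answer: 1,2 2,3 0,1

Derivation:
Collision at t=13/4: particles 1 and 2 swap velocities; positions: p0=-13/4 p1=17/2 p2=17/2 p3=63/4; velocities now: v0=-1 v1=-2 v2=2 v3=-1
Collision at t=17/3: particles 2 and 3 swap velocities; positions: p0=-17/3 p1=11/3 p2=40/3 p3=40/3; velocities now: v0=-1 v1=-2 v2=-1 v3=2
Collision at t=15: particles 0 and 1 swap velocities; positions: p0=-15 p1=-15 p2=4 p3=32; velocities now: v0=-2 v1=-1 v2=-1 v3=2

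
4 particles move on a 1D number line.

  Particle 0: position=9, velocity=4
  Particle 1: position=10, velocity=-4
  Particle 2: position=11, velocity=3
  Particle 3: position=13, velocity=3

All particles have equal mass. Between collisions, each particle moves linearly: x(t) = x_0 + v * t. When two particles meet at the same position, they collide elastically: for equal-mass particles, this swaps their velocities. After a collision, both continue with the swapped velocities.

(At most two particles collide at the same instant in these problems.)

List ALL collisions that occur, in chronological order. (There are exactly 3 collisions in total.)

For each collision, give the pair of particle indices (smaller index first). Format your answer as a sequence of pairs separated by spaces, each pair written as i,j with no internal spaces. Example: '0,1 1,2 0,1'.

Answer: 0,1 1,2 2,3

Derivation:
Collision at t=1/8: particles 0 and 1 swap velocities; positions: p0=19/2 p1=19/2 p2=91/8 p3=107/8; velocities now: v0=-4 v1=4 v2=3 v3=3
Collision at t=2: particles 1 and 2 swap velocities; positions: p0=2 p1=17 p2=17 p3=19; velocities now: v0=-4 v1=3 v2=4 v3=3
Collision at t=4: particles 2 and 3 swap velocities; positions: p0=-6 p1=23 p2=25 p3=25; velocities now: v0=-4 v1=3 v2=3 v3=4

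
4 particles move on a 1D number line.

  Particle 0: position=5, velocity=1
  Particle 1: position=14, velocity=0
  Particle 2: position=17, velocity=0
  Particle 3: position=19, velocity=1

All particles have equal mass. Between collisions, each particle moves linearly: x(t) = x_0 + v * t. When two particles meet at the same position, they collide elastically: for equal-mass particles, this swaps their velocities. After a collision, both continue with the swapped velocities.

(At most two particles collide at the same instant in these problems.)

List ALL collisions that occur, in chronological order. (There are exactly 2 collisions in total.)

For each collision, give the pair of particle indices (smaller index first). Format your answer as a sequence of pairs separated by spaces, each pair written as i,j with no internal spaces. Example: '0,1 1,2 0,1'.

Collision at t=9: particles 0 and 1 swap velocities; positions: p0=14 p1=14 p2=17 p3=28; velocities now: v0=0 v1=1 v2=0 v3=1
Collision at t=12: particles 1 and 2 swap velocities; positions: p0=14 p1=17 p2=17 p3=31; velocities now: v0=0 v1=0 v2=1 v3=1

Answer: 0,1 1,2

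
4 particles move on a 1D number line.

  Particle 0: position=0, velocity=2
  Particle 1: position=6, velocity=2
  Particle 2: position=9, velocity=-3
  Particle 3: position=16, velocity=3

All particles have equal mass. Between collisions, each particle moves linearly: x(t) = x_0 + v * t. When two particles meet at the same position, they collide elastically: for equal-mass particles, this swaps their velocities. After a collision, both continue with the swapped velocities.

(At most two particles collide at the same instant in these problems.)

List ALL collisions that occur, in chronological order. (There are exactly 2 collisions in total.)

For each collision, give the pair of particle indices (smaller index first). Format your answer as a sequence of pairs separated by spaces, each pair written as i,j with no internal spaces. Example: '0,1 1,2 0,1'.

Answer: 1,2 0,1

Derivation:
Collision at t=3/5: particles 1 and 2 swap velocities; positions: p0=6/5 p1=36/5 p2=36/5 p3=89/5; velocities now: v0=2 v1=-3 v2=2 v3=3
Collision at t=9/5: particles 0 and 1 swap velocities; positions: p0=18/5 p1=18/5 p2=48/5 p3=107/5; velocities now: v0=-3 v1=2 v2=2 v3=3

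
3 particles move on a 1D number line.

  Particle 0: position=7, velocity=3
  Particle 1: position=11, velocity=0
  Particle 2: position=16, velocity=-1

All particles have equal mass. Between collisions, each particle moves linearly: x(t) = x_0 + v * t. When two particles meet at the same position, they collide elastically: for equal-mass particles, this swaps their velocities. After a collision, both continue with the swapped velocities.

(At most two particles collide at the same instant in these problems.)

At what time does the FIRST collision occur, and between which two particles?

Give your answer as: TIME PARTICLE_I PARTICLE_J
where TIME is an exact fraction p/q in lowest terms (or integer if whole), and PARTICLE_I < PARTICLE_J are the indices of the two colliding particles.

Pair (0,1): pos 7,11 vel 3,0 -> gap=4, closing at 3/unit, collide at t=4/3
Pair (1,2): pos 11,16 vel 0,-1 -> gap=5, closing at 1/unit, collide at t=5
Earliest collision: t=4/3 between 0 and 1

Answer: 4/3 0 1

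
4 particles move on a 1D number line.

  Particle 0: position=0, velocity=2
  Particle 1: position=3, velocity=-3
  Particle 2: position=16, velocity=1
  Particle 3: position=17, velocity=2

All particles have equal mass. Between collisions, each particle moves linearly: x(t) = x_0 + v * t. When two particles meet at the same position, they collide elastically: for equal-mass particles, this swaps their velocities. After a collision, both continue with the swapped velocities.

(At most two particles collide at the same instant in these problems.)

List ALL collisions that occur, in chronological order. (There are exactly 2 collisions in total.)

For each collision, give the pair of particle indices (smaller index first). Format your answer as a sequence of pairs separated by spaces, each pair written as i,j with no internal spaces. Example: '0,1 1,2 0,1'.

Answer: 0,1 1,2

Derivation:
Collision at t=3/5: particles 0 and 1 swap velocities; positions: p0=6/5 p1=6/5 p2=83/5 p3=91/5; velocities now: v0=-3 v1=2 v2=1 v3=2
Collision at t=16: particles 1 and 2 swap velocities; positions: p0=-45 p1=32 p2=32 p3=49; velocities now: v0=-3 v1=1 v2=2 v3=2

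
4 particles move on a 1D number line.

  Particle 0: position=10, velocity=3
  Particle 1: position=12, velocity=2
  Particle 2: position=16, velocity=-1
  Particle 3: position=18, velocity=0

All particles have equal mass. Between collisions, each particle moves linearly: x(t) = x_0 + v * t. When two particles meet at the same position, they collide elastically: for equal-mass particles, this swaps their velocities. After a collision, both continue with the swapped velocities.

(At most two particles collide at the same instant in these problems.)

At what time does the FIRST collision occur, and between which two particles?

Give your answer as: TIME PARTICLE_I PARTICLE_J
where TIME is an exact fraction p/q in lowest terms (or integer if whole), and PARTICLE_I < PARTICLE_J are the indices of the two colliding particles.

Answer: 4/3 1 2

Derivation:
Pair (0,1): pos 10,12 vel 3,2 -> gap=2, closing at 1/unit, collide at t=2
Pair (1,2): pos 12,16 vel 2,-1 -> gap=4, closing at 3/unit, collide at t=4/3
Pair (2,3): pos 16,18 vel -1,0 -> not approaching (rel speed -1 <= 0)
Earliest collision: t=4/3 between 1 and 2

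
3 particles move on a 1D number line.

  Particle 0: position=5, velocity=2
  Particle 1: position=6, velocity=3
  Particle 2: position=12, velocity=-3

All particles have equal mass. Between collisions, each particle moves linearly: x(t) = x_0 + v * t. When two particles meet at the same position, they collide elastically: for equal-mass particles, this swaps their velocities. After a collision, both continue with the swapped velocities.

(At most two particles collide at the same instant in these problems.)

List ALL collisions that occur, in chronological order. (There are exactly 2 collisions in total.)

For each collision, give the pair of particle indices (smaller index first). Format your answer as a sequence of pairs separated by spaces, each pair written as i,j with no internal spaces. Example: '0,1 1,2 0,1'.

Answer: 1,2 0,1

Derivation:
Collision at t=1: particles 1 and 2 swap velocities; positions: p0=7 p1=9 p2=9; velocities now: v0=2 v1=-3 v2=3
Collision at t=7/5: particles 0 and 1 swap velocities; positions: p0=39/5 p1=39/5 p2=51/5; velocities now: v0=-3 v1=2 v2=3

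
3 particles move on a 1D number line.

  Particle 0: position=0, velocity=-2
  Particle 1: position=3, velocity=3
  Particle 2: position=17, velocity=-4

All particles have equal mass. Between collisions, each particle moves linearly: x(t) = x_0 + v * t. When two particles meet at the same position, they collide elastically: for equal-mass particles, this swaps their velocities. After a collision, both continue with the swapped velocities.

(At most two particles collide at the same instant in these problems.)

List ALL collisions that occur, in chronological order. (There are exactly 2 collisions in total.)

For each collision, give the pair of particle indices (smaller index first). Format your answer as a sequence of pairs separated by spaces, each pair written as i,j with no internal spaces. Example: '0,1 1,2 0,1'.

Answer: 1,2 0,1

Derivation:
Collision at t=2: particles 1 and 2 swap velocities; positions: p0=-4 p1=9 p2=9; velocities now: v0=-2 v1=-4 v2=3
Collision at t=17/2: particles 0 and 1 swap velocities; positions: p0=-17 p1=-17 p2=57/2; velocities now: v0=-4 v1=-2 v2=3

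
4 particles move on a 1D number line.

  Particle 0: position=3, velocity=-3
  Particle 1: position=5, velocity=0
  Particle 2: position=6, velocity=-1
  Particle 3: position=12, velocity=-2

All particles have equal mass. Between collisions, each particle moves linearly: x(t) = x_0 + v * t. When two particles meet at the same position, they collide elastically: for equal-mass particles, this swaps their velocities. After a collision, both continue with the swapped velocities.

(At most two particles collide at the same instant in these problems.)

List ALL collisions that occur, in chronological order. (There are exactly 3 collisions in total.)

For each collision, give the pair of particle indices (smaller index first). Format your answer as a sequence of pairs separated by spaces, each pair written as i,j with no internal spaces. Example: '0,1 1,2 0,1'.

Answer: 1,2 2,3 1,2

Derivation:
Collision at t=1: particles 1 and 2 swap velocities; positions: p0=0 p1=5 p2=5 p3=10; velocities now: v0=-3 v1=-1 v2=0 v3=-2
Collision at t=7/2: particles 2 and 3 swap velocities; positions: p0=-15/2 p1=5/2 p2=5 p3=5; velocities now: v0=-3 v1=-1 v2=-2 v3=0
Collision at t=6: particles 1 and 2 swap velocities; positions: p0=-15 p1=0 p2=0 p3=5; velocities now: v0=-3 v1=-2 v2=-1 v3=0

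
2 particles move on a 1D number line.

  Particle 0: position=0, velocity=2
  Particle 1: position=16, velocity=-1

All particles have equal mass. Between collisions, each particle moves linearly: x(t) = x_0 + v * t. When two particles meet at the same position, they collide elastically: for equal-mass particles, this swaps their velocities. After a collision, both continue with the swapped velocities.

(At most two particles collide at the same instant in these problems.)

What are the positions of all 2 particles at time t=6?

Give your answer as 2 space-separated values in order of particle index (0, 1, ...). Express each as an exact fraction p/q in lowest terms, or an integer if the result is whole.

Answer: 10 12

Derivation:
Collision at t=16/3: particles 0 and 1 swap velocities; positions: p0=32/3 p1=32/3; velocities now: v0=-1 v1=2
Advance to t=6 (no further collisions before then); velocities: v0=-1 v1=2; positions = 10 12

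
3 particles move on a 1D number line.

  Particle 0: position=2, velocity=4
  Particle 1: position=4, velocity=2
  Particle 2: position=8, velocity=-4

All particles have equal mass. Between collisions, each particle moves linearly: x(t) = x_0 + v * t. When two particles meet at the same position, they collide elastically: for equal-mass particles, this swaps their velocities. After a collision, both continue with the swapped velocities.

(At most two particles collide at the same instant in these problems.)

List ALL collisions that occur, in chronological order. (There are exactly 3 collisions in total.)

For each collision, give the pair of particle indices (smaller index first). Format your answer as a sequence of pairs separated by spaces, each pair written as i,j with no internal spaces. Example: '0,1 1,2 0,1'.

Answer: 1,2 0,1 1,2

Derivation:
Collision at t=2/3: particles 1 and 2 swap velocities; positions: p0=14/3 p1=16/3 p2=16/3; velocities now: v0=4 v1=-4 v2=2
Collision at t=3/4: particles 0 and 1 swap velocities; positions: p0=5 p1=5 p2=11/2; velocities now: v0=-4 v1=4 v2=2
Collision at t=1: particles 1 and 2 swap velocities; positions: p0=4 p1=6 p2=6; velocities now: v0=-4 v1=2 v2=4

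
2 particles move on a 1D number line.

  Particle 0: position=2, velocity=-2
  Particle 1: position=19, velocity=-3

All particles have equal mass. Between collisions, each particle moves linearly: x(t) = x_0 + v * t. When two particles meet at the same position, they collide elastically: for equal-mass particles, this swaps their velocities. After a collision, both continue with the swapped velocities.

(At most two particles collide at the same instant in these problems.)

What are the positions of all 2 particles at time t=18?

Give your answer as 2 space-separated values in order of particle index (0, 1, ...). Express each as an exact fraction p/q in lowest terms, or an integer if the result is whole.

Answer: -35 -34

Derivation:
Collision at t=17: particles 0 and 1 swap velocities; positions: p0=-32 p1=-32; velocities now: v0=-3 v1=-2
Advance to t=18 (no further collisions before then); velocities: v0=-3 v1=-2; positions = -35 -34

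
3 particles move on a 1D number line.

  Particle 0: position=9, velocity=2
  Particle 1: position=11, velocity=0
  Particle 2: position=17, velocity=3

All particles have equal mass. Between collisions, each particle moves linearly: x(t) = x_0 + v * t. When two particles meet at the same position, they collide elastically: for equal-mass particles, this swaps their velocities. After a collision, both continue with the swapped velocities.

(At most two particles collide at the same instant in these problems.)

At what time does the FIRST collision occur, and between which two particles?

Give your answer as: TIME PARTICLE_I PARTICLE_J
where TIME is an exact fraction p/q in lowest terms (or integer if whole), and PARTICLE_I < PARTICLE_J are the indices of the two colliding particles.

Pair (0,1): pos 9,11 vel 2,0 -> gap=2, closing at 2/unit, collide at t=1
Pair (1,2): pos 11,17 vel 0,3 -> not approaching (rel speed -3 <= 0)
Earliest collision: t=1 between 0 and 1

Answer: 1 0 1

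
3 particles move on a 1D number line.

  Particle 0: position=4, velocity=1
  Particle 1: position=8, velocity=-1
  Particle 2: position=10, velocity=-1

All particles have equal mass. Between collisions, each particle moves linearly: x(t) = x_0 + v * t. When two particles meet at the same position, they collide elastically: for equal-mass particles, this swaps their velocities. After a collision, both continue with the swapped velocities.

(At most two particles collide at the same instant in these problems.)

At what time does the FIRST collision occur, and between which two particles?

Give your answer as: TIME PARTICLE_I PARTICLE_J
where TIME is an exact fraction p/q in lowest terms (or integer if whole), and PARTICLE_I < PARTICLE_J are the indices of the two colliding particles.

Pair (0,1): pos 4,8 vel 1,-1 -> gap=4, closing at 2/unit, collide at t=2
Pair (1,2): pos 8,10 vel -1,-1 -> not approaching (rel speed 0 <= 0)
Earliest collision: t=2 between 0 and 1

Answer: 2 0 1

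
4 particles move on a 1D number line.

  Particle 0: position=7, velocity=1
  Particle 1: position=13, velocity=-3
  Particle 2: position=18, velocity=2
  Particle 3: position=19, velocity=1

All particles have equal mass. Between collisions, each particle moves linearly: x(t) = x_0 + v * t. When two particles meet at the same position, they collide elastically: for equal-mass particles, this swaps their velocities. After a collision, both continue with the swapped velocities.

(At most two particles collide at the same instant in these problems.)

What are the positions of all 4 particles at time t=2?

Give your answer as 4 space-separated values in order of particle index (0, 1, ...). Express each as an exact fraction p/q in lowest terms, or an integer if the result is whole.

Collision at t=1: particles 2 and 3 swap velocities; positions: p0=8 p1=10 p2=20 p3=20; velocities now: v0=1 v1=-3 v2=1 v3=2
Collision at t=3/2: particles 0 and 1 swap velocities; positions: p0=17/2 p1=17/2 p2=41/2 p3=21; velocities now: v0=-3 v1=1 v2=1 v3=2
Advance to t=2 (no further collisions before then); velocities: v0=-3 v1=1 v2=1 v3=2; positions = 7 9 21 22

Answer: 7 9 21 22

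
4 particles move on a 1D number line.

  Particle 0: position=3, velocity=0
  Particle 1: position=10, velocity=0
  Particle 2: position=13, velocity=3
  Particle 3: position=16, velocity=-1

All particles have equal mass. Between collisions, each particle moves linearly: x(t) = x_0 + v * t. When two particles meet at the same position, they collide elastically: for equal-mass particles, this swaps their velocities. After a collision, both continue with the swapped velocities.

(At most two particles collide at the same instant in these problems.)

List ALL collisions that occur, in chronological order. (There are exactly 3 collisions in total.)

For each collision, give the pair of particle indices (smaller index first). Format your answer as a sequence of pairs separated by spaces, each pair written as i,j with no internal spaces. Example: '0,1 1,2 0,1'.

Answer: 2,3 1,2 0,1

Derivation:
Collision at t=3/4: particles 2 and 3 swap velocities; positions: p0=3 p1=10 p2=61/4 p3=61/4; velocities now: v0=0 v1=0 v2=-1 v3=3
Collision at t=6: particles 1 and 2 swap velocities; positions: p0=3 p1=10 p2=10 p3=31; velocities now: v0=0 v1=-1 v2=0 v3=3
Collision at t=13: particles 0 and 1 swap velocities; positions: p0=3 p1=3 p2=10 p3=52; velocities now: v0=-1 v1=0 v2=0 v3=3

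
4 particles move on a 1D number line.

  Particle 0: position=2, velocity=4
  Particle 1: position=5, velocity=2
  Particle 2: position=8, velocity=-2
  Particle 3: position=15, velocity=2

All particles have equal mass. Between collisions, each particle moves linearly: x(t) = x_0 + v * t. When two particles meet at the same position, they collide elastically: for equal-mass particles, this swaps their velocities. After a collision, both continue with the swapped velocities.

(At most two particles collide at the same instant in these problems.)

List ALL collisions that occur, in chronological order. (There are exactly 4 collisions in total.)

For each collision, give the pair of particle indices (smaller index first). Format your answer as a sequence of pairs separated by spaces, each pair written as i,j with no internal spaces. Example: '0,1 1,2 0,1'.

Answer: 1,2 0,1 1,2 2,3

Derivation:
Collision at t=3/4: particles 1 and 2 swap velocities; positions: p0=5 p1=13/2 p2=13/2 p3=33/2; velocities now: v0=4 v1=-2 v2=2 v3=2
Collision at t=1: particles 0 and 1 swap velocities; positions: p0=6 p1=6 p2=7 p3=17; velocities now: v0=-2 v1=4 v2=2 v3=2
Collision at t=3/2: particles 1 and 2 swap velocities; positions: p0=5 p1=8 p2=8 p3=18; velocities now: v0=-2 v1=2 v2=4 v3=2
Collision at t=13/2: particles 2 and 3 swap velocities; positions: p0=-5 p1=18 p2=28 p3=28; velocities now: v0=-2 v1=2 v2=2 v3=4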